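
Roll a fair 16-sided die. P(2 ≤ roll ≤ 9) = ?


Favorable outcomes (2 ≤ roll ≤ 9): 8
Total outcomes = 16
P = 8/16 = 0.5000

P = 0.5000


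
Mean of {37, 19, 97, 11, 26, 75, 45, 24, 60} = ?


Sum = 37 + 19 + 97 + 11 + 26 + 75 + 45 + 24 + 60 = 394
n = 9
Mean = 394/9 = 43.7778

Mean = 43.7778


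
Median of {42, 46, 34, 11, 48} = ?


Sorted: 11, 34, 42, 46, 48
n = 5 (odd)
Middle value = 42

Median = 42


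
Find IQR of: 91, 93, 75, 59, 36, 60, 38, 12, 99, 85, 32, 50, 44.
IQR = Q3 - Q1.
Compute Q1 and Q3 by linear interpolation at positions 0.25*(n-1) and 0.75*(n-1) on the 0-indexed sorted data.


Sorted: 12, 32, 36, 38, 44, 50, 59, 60, 75, 85, 91, 93, 99
Q1 (25th %ile) = 38.0000
Q3 (75th %ile) = 85.0000
IQR = 85.0000 - 38.0000 = 47.0000

IQR = 47.0000


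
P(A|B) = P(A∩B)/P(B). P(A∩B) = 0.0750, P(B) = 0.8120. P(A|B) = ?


P(A|B) = 0.0750/0.8120 = 0.0924

P(A|B) = 0.0924


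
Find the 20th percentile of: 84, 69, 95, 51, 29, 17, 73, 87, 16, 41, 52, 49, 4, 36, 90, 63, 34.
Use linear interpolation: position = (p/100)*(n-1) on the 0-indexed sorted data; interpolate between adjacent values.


Sorted: 4, 16, 17, 29, 34, 36, 41, 49, 51, 52, 63, 69, 73, 84, 87, 90, 95
n = 17
Index = 20/100 * 16 = 3.2000
Lower = data[3] = 29, Upper = data[4] = 34
P20 = 29 + 0.2000*(5) = 30.0000

P20 = 30.0000


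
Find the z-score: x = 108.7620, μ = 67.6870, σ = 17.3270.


z = (108.7620 - 67.6870)/17.3270
= 41.0750/17.3270
= 2.3706

z = 2.3706


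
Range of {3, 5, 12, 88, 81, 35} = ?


Max = 88, Min = 3
Range = 88 - 3 = 85

Range = 85


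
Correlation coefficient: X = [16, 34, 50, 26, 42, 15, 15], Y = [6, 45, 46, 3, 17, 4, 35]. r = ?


Mean X = 28.2857, Mean Y = 22.2857
SD X = 13.100865, SD Y = 17.886262
Cov = 127.204082
r = 127.204082/(13.100865*17.886262) = 0.5429

r = 0.5429


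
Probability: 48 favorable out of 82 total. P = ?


P = 48/82 = 0.5854

P = 0.5854


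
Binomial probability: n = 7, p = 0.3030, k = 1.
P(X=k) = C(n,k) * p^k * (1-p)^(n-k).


C(7,1) = 7
p^1 = 0.303000
(1-p)^6 = 0.114656
P = 7 * 0.303000 * 0.114656 = 0.2432

P(X=1) = 0.2432


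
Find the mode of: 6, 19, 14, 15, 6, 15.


Frequencies: 6:2, 14:1, 15:2, 19:1
Max frequency = 2
Mode = 6, 15

Mode = 6, 15


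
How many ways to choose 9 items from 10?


C(10,9) = 10!/(9! × 1!)
= 3628800/(362880 × 1)
= 10

C(10,9) = 10


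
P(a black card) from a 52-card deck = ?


26 black cards in 52 cards
P = 26/52 = 0.5000

P = 0.5000


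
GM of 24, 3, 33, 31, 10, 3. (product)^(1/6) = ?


Product = 24 × 3 × 33 × 31 × 10 × 3 = 2209680
GM = 2209680^(1/6) = 11.4127

GM = 11.4127


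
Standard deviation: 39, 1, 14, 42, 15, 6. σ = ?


Mean = 19.5000
Variance = 243.5833
SD = sqrt(243.5833) = 15.6072

SD = 15.6072


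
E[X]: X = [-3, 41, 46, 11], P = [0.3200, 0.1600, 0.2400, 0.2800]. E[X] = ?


E[X] = -3*0.3200 + 41*0.1600 + 46*0.2400 + 11*0.2800
= -0.9600 + 6.5600 + 11.0400 + 3.0800
= 19.7200

E[X] = 19.7200


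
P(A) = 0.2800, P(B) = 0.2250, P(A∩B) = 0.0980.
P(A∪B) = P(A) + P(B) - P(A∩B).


P(A∪B) = 0.2800 + 0.2250 - 0.0980
= 0.5050 - 0.0980
= 0.4070

P(A∪B) = 0.4070


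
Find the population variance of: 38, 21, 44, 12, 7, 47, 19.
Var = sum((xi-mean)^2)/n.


Mean = 26.8571
Squared deviations: 124.1633, 34.3061, 293.8776, 220.7347, 394.3061, 405.7347, 61.7347
Sum = 1534.8571
Variance = 1534.8571/7 = 219.2653

Variance = 219.2653


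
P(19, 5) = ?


P(19,5) = 19!/14!
= 121645100408832000/87178291200
= 1395360

P(19,5) = 1395360


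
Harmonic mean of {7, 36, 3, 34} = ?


Sum of reciprocals = 1/7 + 1/36 + 1/3 + 1/34 = 0.533380
HM = 4/0.533380 = 7.4993

HM = 7.4993


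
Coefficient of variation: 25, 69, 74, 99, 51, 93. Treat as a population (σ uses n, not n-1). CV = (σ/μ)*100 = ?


Mean = 68.5000
SD = 25.0316
CV = (25.0316/68.5000)*100 = 36.5425%

CV = 36.5425%


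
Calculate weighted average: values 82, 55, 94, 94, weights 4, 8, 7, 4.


Numerator = 82*4 + 55*8 + 94*7 + 94*4 = 1802
Denominator = 4 + 8 + 7 + 4 = 23
WM = 1802/23 = 78.3478

WM = 78.3478


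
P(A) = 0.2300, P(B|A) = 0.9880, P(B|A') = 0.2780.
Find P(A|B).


P(B) = P(B|A)*P(A) + P(B|A')*P(A')
= 0.9880*0.2300 + 0.2780*0.7700
= 0.227240 + 0.214060 = 0.441300
P(A|B) = 0.227240/0.441300 = 0.5149

P(A|B) = 0.5149


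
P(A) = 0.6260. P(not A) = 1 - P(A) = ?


P(not A) = 1 - 0.6260 = 0.3740

P(not A) = 0.3740


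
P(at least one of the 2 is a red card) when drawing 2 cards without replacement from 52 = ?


P(at least one) = 1 - P(none)
P(none) = (26/52) × (25/51) = 0.245098
P(at least one) = 1 - 0.245098 = 0.7549

P = 0.7549


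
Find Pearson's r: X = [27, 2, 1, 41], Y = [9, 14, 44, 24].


Mean X = 17.7500, Mean Y = 22.7500
SD X = 16.990806, SD Y = 13.404757
Cov = -79.062500
r = -79.062500/(16.990806*13.404757) = -0.3471

r = -0.3471


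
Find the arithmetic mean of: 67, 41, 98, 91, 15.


Sum = 67 + 41 + 98 + 91 + 15 = 312
n = 5
Mean = 312/5 = 62.4000

Mean = 62.4000


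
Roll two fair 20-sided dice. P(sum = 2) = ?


Total outcomes = 20×20 = 400
Favorable (sum = 2): 1
P = 1/400 = 0.0025

P = 0.0025


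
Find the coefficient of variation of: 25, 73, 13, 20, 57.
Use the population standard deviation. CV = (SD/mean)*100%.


Mean = 37.6000
SD = 23.2517
CV = (23.2517/37.6000)*100 = 61.8395%

CV = 61.8395%


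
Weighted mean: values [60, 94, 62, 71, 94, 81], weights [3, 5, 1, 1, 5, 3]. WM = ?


Numerator = 60*3 + 94*5 + 62*1 + 71*1 + 94*5 + 81*3 = 1496
Denominator = 3 + 5 + 1 + 1 + 5 + 3 = 18
WM = 1496/18 = 83.1111

WM = 83.1111


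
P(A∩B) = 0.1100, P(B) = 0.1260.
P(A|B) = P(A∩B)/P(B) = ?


P(A|B) = 0.1100/0.1260 = 0.8730

P(A|B) = 0.8730


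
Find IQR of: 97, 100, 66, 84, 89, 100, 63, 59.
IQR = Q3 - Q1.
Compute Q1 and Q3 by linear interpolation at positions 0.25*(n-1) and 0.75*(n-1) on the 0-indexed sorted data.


Sorted: 59, 63, 66, 84, 89, 97, 100, 100
Q1 (25th %ile) = 65.2500
Q3 (75th %ile) = 97.7500
IQR = 97.7500 - 65.2500 = 32.5000

IQR = 32.5000


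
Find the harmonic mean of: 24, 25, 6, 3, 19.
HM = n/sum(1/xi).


Sum of reciprocals = 1/24 + 1/25 + 1/6 + 1/3 + 1/19 = 0.634298
HM = 5/0.634298 = 7.8827

HM = 7.8827


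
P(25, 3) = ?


P(25,3) = 25!/22!
= 15511210043330985984000000/1124000727777607680000
= 13800

P(25,3) = 13800


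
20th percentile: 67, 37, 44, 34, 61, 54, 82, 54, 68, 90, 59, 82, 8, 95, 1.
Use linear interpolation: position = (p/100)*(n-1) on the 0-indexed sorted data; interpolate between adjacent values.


Sorted: 1, 8, 34, 37, 44, 54, 54, 59, 61, 67, 68, 82, 82, 90, 95
n = 15
Index = 20/100 * 14 = 2.8000
Lower = data[2] = 34, Upper = data[3] = 37
P20 = 34 + 0.8000*(3) = 36.4000

P20 = 36.4000


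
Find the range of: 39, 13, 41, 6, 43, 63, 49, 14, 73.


Max = 73, Min = 6
Range = 73 - 6 = 67

Range = 67


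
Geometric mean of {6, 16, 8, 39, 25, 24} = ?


Product = 6 × 16 × 8 × 39 × 25 × 24 = 17971200
GM = 17971200^(1/6) = 16.1844

GM = 16.1844


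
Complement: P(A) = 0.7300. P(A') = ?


P(not A) = 1 - 0.7300 = 0.2700

P(not A) = 0.2700


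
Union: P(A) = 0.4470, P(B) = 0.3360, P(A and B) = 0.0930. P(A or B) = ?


P(A∪B) = 0.4470 + 0.3360 - 0.0930
= 0.7830 - 0.0930
= 0.6900

P(A∪B) = 0.6900


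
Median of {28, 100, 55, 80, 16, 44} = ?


Sorted: 16, 28, 44, 55, 80, 100
n = 6 (even)
Middle values: 44 and 55
Median = (44+55)/2 = 49.5000

Median = 49.5000


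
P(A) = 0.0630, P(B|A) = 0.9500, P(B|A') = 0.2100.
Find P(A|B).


P(B) = P(B|A)*P(A) + P(B|A')*P(A')
= 0.9500*0.0630 + 0.2100*0.9370
= 0.059850 + 0.196770 = 0.256620
P(A|B) = 0.059850/0.256620 = 0.2332

P(A|B) = 0.2332


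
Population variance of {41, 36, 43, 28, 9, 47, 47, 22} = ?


Mean = 34.1250
Squared deviations: 47.2656, 3.5156, 78.7656, 37.5156, 631.2656, 165.7656, 165.7656, 147.0156
Sum = 1276.8750
Variance = 1276.8750/8 = 159.6094

Variance = 159.6094


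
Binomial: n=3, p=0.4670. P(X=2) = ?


C(3,2) = 3
p^2 = 0.218089
(1-p)^1 = 0.533000
P = 3 * 0.218089 * 0.533000 = 0.3487

P(X=2) = 0.3487


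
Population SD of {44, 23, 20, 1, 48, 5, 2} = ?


Mean = 20.4286
Variance = 325.3878
SD = sqrt(325.3878) = 18.0385

SD = 18.0385


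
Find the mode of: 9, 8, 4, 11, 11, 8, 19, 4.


Frequencies: 4:2, 8:2, 9:1, 11:2, 19:1
Max frequency = 2
Mode = 4, 8, 11

Mode = 4, 8, 11


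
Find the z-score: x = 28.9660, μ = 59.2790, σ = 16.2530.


z = (28.9660 - 59.2790)/16.2530
= -30.3130/16.2530
= -1.8651

z = -1.8651


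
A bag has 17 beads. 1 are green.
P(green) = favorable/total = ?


P = 1/17 = 0.0588

P = 0.0588


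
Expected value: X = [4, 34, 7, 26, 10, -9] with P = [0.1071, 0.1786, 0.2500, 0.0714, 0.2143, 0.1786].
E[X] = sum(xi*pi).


E[X] = 4*0.1071 + 34*0.1786 + 7*0.2500 + 26*0.0714 + 10*0.2143 - 9*0.1786
= 0.4284 + 6.0724 + 1.7500 + 1.8564 + 2.1430 - 1.6074
= 10.6428

E[X] = 10.6428


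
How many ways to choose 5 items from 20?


C(20,5) = 20!/(5! × 15!)
= 2432902008176640000/(120 × 1307674368000)
= 15504

C(20,5) = 15504


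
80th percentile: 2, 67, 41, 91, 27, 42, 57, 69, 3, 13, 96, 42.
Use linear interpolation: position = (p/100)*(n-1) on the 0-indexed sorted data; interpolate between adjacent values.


Sorted: 2, 3, 13, 27, 41, 42, 42, 57, 67, 69, 91, 96
n = 12
Index = 80/100 * 11 = 8.8000
Lower = data[8] = 67, Upper = data[9] = 69
P80 = 67 + 0.8000*(2) = 68.6000

P80 = 68.6000


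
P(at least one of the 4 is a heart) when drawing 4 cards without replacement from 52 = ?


P(at least one) = 1 - P(none)
P(none) = (39/52) × (38/51) × (37/50) × (36/49) = 0.303818
P(at least one) = 1 - 0.303818 = 0.6962

P = 0.6962


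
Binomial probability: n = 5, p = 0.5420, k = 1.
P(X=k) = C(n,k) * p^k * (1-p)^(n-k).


C(5,1) = 5
p^1 = 0.542000
(1-p)^4 = 0.044001
P = 5 * 0.542000 * 0.044001 = 0.1192

P(X=1) = 0.1192


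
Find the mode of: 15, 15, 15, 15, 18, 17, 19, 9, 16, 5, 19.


Frequencies: 5:1, 9:1, 15:4, 16:1, 17:1, 18:1, 19:2
Max frequency = 4
Mode = 15

Mode = 15


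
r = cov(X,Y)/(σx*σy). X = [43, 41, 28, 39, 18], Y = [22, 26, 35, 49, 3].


Mean X = 33.8000, Mean Y = 27.0000
SD X = 9.453042, SD Y = 15.165751
Cov = 78.800000
r = 78.800000/(9.453042*15.165751) = 0.5497

r = 0.5497


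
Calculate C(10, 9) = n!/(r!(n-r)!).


C(10,9) = 10!/(9! × 1!)
= 3628800/(362880 × 1)
= 10

C(10,9) = 10


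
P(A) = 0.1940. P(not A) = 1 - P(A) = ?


P(not A) = 1 - 0.1940 = 0.8060

P(not A) = 0.8060


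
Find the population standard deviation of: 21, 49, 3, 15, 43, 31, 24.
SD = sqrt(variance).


Mean = 26.5714
Variance = 217.1020
SD = sqrt(217.1020) = 14.7344

SD = 14.7344


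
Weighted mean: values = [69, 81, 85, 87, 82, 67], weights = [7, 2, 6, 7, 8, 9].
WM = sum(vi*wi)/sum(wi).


Numerator = 69*7 + 81*2 + 85*6 + 87*7 + 82*8 + 67*9 = 3023
Denominator = 7 + 2 + 6 + 7 + 8 + 9 = 39
WM = 3023/39 = 77.5128

WM = 77.5128


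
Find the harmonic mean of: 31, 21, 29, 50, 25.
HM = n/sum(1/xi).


Sum of reciprocals = 1/31 + 1/21 + 1/29 + 1/50 + 1/25 = 0.174360
HM = 5/0.174360 = 28.6763

HM = 28.6763


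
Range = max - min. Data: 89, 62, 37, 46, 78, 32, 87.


Max = 89, Min = 32
Range = 89 - 32 = 57

Range = 57


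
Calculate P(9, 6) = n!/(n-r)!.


P(9,6) = 9!/3!
= 362880/6
= 60480

P(9,6) = 60480


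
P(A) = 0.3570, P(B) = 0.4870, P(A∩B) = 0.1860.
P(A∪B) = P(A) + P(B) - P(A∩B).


P(A∪B) = 0.3570 + 0.4870 - 0.1860
= 0.8440 - 0.1860
= 0.6580

P(A∪B) = 0.6580


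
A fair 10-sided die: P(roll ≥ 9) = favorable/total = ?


Favorable outcomes (roll ≥ 9): 2
Total outcomes = 10
P = 2/10 = 0.2000

P = 0.2000


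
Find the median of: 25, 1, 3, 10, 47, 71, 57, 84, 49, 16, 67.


Sorted: 1, 3, 10, 16, 25, 47, 49, 57, 67, 71, 84
n = 11 (odd)
Middle value = 47

Median = 47


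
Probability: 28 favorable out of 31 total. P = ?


P = 28/31 = 0.9032

P = 0.9032


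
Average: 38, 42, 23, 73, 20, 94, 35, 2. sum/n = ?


Sum = 38 + 42 + 23 + 73 + 20 + 94 + 35 + 2 = 327
n = 8
Mean = 327/8 = 40.8750

Mean = 40.8750


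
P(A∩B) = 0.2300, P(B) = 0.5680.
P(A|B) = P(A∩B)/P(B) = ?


P(A|B) = 0.2300/0.5680 = 0.4049

P(A|B) = 0.4049


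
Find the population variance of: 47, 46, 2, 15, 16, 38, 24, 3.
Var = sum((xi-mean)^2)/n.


Mean = 23.8750
Squared deviations: 534.7656, 489.5156, 478.5156, 78.7656, 62.0156, 199.5156, 0.0156, 435.7656
Sum = 2278.8750
Variance = 2278.8750/8 = 284.8594

Variance = 284.8594


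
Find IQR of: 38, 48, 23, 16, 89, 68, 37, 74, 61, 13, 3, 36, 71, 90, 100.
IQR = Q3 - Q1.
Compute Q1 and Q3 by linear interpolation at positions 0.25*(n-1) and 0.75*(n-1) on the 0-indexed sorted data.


Sorted: 3, 13, 16, 23, 36, 37, 38, 48, 61, 68, 71, 74, 89, 90, 100
Q1 (25th %ile) = 29.5000
Q3 (75th %ile) = 72.5000
IQR = 72.5000 - 29.5000 = 43.0000

IQR = 43.0000


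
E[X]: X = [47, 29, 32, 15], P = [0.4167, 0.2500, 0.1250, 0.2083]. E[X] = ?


E[X] = 47*0.4167 + 29*0.2500 + 32*0.1250 + 15*0.2083
= 19.5849 + 7.2500 + 4.0000 + 3.1245
= 33.9594

E[X] = 33.9594


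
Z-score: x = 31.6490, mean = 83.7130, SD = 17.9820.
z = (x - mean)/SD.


z = (31.6490 - 83.7130)/17.9820
= -52.0640/17.9820
= -2.8953

z = -2.8953


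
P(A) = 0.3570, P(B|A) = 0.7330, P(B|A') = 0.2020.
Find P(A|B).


P(B) = P(B|A)*P(A) + P(B|A')*P(A')
= 0.7330*0.3570 + 0.2020*0.6430
= 0.261681 + 0.129886 = 0.391567
P(A|B) = 0.261681/0.391567 = 0.6683

P(A|B) = 0.6683


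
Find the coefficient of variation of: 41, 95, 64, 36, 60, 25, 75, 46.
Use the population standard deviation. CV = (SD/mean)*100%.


Mean = 55.2500
SD = 21.3410
CV = (21.3410/55.2500)*100 = 38.6262%

CV = 38.6262%


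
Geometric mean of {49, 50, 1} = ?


Product = 49 × 50 × 1 = 2450
GM = 2450^(1/3) = 13.4810

GM = 13.4810


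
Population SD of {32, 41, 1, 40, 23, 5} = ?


Mean = 23.6667
Variance = 249.8889
SD = sqrt(249.8889) = 15.8079

SD = 15.8079


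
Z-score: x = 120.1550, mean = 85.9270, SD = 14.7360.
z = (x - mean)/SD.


z = (120.1550 - 85.9270)/14.7360
= 34.2280/14.7360
= 2.3227

z = 2.3227


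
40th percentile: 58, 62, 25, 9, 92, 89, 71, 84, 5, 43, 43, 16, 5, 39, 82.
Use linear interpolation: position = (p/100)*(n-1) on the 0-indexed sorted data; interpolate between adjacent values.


Sorted: 5, 5, 9, 16, 25, 39, 43, 43, 58, 62, 71, 82, 84, 89, 92
n = 15
Index = 40/100 * 14 = 5.6000
Lower = data[5] = 39, Upper = data[6] = 43
P40 = 39 + 0.6000*(4) = 41.4000

P40 = 41.4000


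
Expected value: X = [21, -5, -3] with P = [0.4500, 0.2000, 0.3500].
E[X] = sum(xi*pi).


E[X] = 21*0.4500 - 5*0.2000 - 3*0.3500
= 9.4500 - 1.0000 - 1.0500
= 7.4000

E[X] = 7.4000


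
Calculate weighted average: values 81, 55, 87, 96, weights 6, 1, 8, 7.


Numerator = 81*6 + 55*1 + 87*8 + 96*7 = 1909
Denominator = 6 + 1 + 8 + 7 = 22
WM = 1909/22 = 86.7727

WM = 86.7727


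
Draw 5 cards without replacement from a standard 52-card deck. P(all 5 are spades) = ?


P(all spades) = (13/52) × (12/51) × (11/50) × (10/49) × (9/48)
= 0.0005

P = 0.0005


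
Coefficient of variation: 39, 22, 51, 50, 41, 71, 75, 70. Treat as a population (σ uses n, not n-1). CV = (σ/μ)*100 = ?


Mean = 52.3750
SD = 17.3489
CV = (17.3489/52.3750)*100 = 33.1244%

CV = 33.1244%


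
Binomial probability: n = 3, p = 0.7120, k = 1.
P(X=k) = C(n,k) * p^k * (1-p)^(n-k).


C(3,1) = 3
p^1 = 0.712000
(1-p)^2 = 0.082944
P = 3 * 0.712000 * 0.082944 = 0.1772

P(X=1) = 0.1772


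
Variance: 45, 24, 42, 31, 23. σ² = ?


Mean = 33.0000
Squared deviations: 144.0000, 81.0000, 81.0000, 4.0000, 100.0000
Sum = 410.0000
Variance = 410.0000/5 = 82.0000

Variance = 82.0000


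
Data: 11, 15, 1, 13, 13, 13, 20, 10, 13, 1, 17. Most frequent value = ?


Frequencies: 1:2, 10:1, 11:1, 13:4, 15:1, 17:1, 20:1
Max frequency = 4
Mode = 13

Mode = 13


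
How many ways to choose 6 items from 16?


C(16,6) = 16!/(6! × 10!)
= 20922789888000/(720 × 3628800)
= 8008

C(16,6) = 8008


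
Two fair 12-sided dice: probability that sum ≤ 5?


Total outcomes = 12×12 = 144
Favorable (sum ≤ 5): 10
P = 10/144 = 0.0694

P = 0.0694


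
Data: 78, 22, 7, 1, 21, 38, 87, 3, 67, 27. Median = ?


Sorted: 1, 3, 7, 21, 22, 27, 38, 67, 78, 87
n = 10 (even)
Middle values: 22 and 27
Median = (22+27)/2 = 24.5000

Median = 24.5000


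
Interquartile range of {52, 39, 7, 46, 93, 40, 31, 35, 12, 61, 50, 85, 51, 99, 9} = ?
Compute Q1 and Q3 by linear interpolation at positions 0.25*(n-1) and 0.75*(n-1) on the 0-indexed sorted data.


Sorted: 7, 9, 12, 31, 35, 39, 40, 46, 50, 51, 52, 61, 85, 93, 99
Q1 (25th %ile) = 33.0000
Q3 (75th %ile) = 56.5000
IQR = 56.5000 - 33.0000 = 23.5000

IQR = 23.5000


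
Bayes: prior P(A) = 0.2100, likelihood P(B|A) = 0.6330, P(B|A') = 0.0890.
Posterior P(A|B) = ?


P(B) = P(B|A)*P(A) + P(B|A')*P(A')
= 0.6330*0.2100 + 0.0890*0.7900
= 0.132930 + 0.070310 = 0.203240
P(A|B) = 0.132930/0.203240 = 0.6541

P(A|B) = 0.6541


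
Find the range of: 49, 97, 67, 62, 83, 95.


Max = 97, Min = 49
Range = 97 - 49 = 48

Range = 48


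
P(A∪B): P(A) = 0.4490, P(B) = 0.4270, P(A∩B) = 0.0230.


P(A∪B) = 0.4490 + 0.4270 - 0.0230
= 0.8760 - 0.0230
= 0.8530

P(A∪B) = 0.8530


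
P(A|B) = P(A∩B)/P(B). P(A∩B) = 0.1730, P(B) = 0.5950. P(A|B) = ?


P(A|B) = 0.1730/0.5950 = 0.2908

P(A|B) = 0.2908


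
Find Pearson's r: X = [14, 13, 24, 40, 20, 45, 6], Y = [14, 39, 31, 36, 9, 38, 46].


Mean X = 23.1429, Mean Y = 30.4286
SD X = 13.378325, SD Y = 12.726319
Cov = 17.653061
r = 17.653061/(13.378325*12.726319) = 0.1037

r = 0.1037


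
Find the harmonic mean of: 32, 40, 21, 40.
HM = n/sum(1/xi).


Sum of reciprocals = 1/32 + 1/40 + 1/21 + 1/40 = 0.128869
HM = 4/0.128869 = 31.0393

HM = 31.0393


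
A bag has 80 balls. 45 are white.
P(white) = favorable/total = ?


P = 45/80 = 0.5625

P = 0.5625


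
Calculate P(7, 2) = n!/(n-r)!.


P(7,2) = 7!/5!
= 5040/120
= 42

P(7,2) = 42


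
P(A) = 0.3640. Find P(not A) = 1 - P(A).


P(not A) = 1 - 0.3640 = 0.6360

P(not A) = 0.6360


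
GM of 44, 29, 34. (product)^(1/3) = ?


Product = 44 × 29 × 34 = 43384
GM = 43384^(1/3) = 35.1380

GM = 35.1380


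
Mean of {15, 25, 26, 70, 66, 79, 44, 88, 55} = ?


Sum = 15 + 25 + 26 + 70 + 66 + 79 + 44 + 88 + 55 = 468
n = 9
Mean = 468/9 = 52.0000

Mean = 52.0000


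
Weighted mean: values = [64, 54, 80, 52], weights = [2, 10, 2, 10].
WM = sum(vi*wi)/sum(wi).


Numerator = 64*2 + 54*10 + 80*2 + 52*10 = 1348
Denominator = 2 + 10 + 2 + 10 = 24
WM = 1348/24 = 56.1667

WM = 56.1667


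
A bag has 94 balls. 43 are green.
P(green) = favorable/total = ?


P = 43/94 = 0.4574

P = 0.4574


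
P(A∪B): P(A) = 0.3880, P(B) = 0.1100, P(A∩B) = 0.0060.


P(A∪B) = 0.3880 + 0.1100 - 0.0060
= 0.4980 - 0.0060
= 0.4920

P(A∪B) = 0.4920


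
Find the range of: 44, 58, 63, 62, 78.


Max = 78, Min = 44
Range = 78 - 44 = 34

Range = 34


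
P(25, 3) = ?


P(25,3) = 25!/22!
= 15511210043330985984000000/1124000727777607680000
= 13800

P(25,3) = 13800


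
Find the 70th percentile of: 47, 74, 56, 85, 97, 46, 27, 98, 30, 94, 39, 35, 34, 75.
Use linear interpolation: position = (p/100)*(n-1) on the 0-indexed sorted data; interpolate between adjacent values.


Sorted: 27, 30, 34, 35, 39, 46, 47, 56, 74, 75, 85, 94, 97, 98
n = 14
Index = 70/100 * 13 = 9.1000
Lower = data[9] = 75, Upper = data[10] = 85
P70 = 75 + 0.1000*(10) = 76.0000

P70 = 76.0000


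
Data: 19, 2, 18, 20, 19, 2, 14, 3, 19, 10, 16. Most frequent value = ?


Frequencies: 2:2, 3:1, 10:1, 14:1, 16:1, 18:1, 19:3, 20:1
Max frequency = 3
Mode = 19

Mode = 19


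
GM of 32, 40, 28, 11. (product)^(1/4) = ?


Product = 32 × 40 × 28 × 11 = 394240
GM = 394240^(1/4) = 25.0576

GM = 25.0576


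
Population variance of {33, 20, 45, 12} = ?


Mean = 27.5000
Squared deviations: 30.2500, 56.2500, 306.2500, 240.2500
Sum = 633.0000
Variance = 633.0000/4 = 158.2500

Variance = 158.2500


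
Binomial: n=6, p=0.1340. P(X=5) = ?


C(6,5) = 6
p^5 = 4.320400e-05
(1-p)^1 = 0.866000
P = 6 * 4.320400e-05 * 0.866000 = 0.0002

P(X=5) = 0.0002


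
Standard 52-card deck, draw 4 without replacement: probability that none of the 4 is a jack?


P(no jacks) = (48/52) × (47/51) × (46/50) × (45/49)
= 0.7187

P = 0.7187


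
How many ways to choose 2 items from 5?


C(5,2) = 5!/(2! × 3!)
= 120/(2 × 6)
= 10

C(5,2) = 10


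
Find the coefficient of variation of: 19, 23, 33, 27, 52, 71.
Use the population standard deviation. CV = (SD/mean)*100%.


Mean = 37.5000
SD = 18.3280
CV = (18.3280/37.5000)*100 = 48.8747%

CV = 48.8747%


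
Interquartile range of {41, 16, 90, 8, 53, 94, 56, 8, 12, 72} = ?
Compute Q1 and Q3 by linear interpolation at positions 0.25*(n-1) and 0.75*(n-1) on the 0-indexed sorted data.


Sorted: 8, 8, 12, 16, 41, 53, 56, 72, 90, 94
Q1 (25th %ile) = 13.0000
Q3 (75th %ile) = 68.0000
IQR = 68.0000 - 13.0000 = 55.0000

IQR = 55.0000


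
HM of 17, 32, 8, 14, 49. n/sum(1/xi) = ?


Sum of reciprocals = 1/17 + 1/32 + 1/8 + 1/14 + 1/49 = 0.306910
HM = 5/0.306910 = 16.2914

HM = 16.2914


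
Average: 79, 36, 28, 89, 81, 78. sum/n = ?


Sum = 79 + 36 + 28 + 89 + 81 + 78 = 391
n = 6
Mean = 391/6 = 65.1667

Mean = 65.1667


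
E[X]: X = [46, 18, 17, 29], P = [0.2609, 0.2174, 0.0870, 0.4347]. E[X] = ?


E[X] = 46*0.2609 + 18*0.2174 + 17*0.0870 + 29*0.4347
= 12.0014 + 3.9132 + 1.4790 + 12.6063
= 29.9999

E[X] = 29.9999


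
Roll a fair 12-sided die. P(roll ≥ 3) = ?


Favorable outcomes (roll ≥ 3): 10
Total outcomes = 12
P = 10/12 = 0.8333

P = 0.8333


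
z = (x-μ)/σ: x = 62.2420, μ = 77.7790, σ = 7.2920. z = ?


z = (62.2420 - 77.7790)/7.2920
= -15.5370/7.2920
= -2.1307

z = -2.1307


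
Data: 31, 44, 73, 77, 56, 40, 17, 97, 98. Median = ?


Sorted: 17, 31, 40, 44, 56, 73, 77, 97, 98
n = 9 (odd)
Middle value = 56

Median = 56


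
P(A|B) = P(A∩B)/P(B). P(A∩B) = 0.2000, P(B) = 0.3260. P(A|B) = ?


P(A|B) = 0.2000/0.3260 = 0.6135

P(A|B) = 0.6135


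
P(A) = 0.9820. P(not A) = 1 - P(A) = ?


P(not A) = 1 - 0.9820 = 0.0180

P(not A) = 0.0180


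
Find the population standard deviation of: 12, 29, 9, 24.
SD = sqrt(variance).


Mean = 18.5000
Variance = 68.2500
SD = sqrt(68.2500) = 8.2614

SD = 8.2614


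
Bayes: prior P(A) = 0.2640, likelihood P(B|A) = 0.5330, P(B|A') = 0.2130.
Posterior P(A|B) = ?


P(B) = P(B|A)*P(A) + P(B|A')*P(A')
= 0.5330*0.2640 + 0.2130*0.7360
= 0.140712 + 0.156768 = 0.297480
P(A|B) = 0.140712/0.297480 = 0.4730

P(A|B) = 0.4730


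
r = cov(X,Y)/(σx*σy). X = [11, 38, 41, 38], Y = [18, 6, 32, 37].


Mean X = 32.0000, Mean Y = 23.2500
SD X = 12.186058, SD Y = 12.152675
Cov = 42.000000
r = 42.000000/(12.186058*12.152675) = 0.2836

r = 0.2836


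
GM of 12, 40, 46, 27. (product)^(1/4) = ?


Product = 12 × 40 × 46 × 27 = 596160
GM = 596160^(1/4) = 27.7869

GM = 27.7869


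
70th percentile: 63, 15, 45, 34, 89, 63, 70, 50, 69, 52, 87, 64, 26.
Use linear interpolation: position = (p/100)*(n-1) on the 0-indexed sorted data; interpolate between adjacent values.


Sorted: 15, 26, 34, 45, 50, 52, 63, 63, 64, 69, 70, 87, 89
n = 13
Index = 70/100 * 12 = 8.4000
Lower = data[8] = 64, Upper = data[9] = 69
P70 = 64 + 0.4000*(5) = 66.0000

P70 = 66.0000


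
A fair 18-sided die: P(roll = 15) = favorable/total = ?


Favorable outcomes (roll = 15): 1
Total outcomes = 18
P = 1/18 = 0.0556

P = 0.0556


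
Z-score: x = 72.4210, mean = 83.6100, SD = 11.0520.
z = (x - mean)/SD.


z = (72.4210 - 83.6100)/11.0520
= -11.1890/11.0520
= -1.0124

z = -1.0124


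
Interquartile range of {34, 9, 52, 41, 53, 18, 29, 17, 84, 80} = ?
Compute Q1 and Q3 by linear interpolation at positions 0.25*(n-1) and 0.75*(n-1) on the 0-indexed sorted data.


Sorted: 9, 17, 18, 29, 34, 41, 52, 53, 80, 84
Q1 (25th %ile) = 20.7500
Q3 (75th %ile) = 52.7500
IQR = 52.7500 - 20.7500 = 32.0000

IQR = 32.0000


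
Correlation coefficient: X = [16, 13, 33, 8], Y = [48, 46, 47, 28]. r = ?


Mean X = 17.5000, Mean Y = 42.2500
SD X = 9.394147, SD Y = 8.257572
Cov = 45.875000
r = 45.875000/(9.394147*8.257572) = 0.5914

r = 0.5914


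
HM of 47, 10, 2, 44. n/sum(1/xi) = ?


Sum of reciprocals = 1/47 + 1/10 + 1/2 + 1/44 = 0.644004
HM = 4/0.644004 = 6.2111

HM = 6.2111


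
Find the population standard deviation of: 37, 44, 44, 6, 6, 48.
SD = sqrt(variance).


Mean = 30.8333
Variance = 318.8056
SD = sqrt(318.8056) = 17.8551

SD = 17.8551


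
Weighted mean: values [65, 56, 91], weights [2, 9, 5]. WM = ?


Numerator = 65*2 + 56*9 + 91*5 = 1089
Denominator = 2 + 9 + 5 = 16
WM = 1089/16 = 68.0625

WM = 68.0625


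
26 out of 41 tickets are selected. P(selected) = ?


P = 26/41 = 0.6341

P = 0.6341


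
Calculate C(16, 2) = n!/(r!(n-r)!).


C(16,2) = 16!/(2! × 14!)
= 20922789888000/(2 × 87178291200)
= 120

C(16,2) = 120


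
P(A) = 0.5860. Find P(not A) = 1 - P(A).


P(not A) = 1 - 0.5860 = 0.4140

P(not A) = 0.4140


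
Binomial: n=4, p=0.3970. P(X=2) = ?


C(4,2) = 6
p^2 = 0.157609
(1-p)^2 = 0.363609
P = 6 * 0.157609 * 0.363609 = 0.3438

P(X=2) = 0.3438


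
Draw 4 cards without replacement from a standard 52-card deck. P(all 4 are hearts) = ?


P(all hearts) = (13/52) × (12/51) × (11/50) × (10/49)
= 0.0026

P = 0.0026


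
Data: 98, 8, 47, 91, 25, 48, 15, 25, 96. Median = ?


Sorted: 8, 15, 25, 25, 47, 48, 91, 96, 98
n = 9 (odd)
Middle value = 47

Median = 47


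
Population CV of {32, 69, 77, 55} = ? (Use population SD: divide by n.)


Mean = 58.2500
SD = 17.0789
CV = (17.0789/58.2500)*100 = 29.3199%

CV = 29.3199%


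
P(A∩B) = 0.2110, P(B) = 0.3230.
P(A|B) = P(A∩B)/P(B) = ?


P(A|B) = 0.2110/0.3230 = 0.6533

P(A|B) = 0.6533


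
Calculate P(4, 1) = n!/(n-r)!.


P(4,1) = 4!/3!
= 24/6
= 4

P(4,1) = 4


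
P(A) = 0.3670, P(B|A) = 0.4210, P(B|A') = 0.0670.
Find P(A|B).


P(B) = P(B|A)*P(A) + P(B|A')*P(A')
= 0.4210*0.3670 + 0.0670*0.6330
= 0.154507 + 0.042411 = 0.196918
P(A|B) = 0.154507/0.196918 = 0.7846

P(A|B) = 0.7846


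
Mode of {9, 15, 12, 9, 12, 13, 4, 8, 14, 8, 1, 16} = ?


Frequencies: 1:1, 4:1, 8:2, 9:2, 12:2, 13:1, 14:1, 15:1, 16:1
Max frequency = 2
Mode = 8, 9, 12

Mode = 8, 9, 12


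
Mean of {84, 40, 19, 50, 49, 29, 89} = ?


Sum = 84 + 40 + 19 + 50 + 49 + 29 + 89 = 360
n = 7
Mean = 360/7 = 51.4286

Mean = 51.4286


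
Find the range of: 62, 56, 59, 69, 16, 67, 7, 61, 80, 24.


Max = 80, Min = 7
Range = 80 - 7 = 73

Range = 73


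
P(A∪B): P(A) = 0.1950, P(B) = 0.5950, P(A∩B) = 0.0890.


P(A∪B) = 0.1950 + 0.5950 - 0.0890
= 0.7900 - 0.0890
= 0.7010

P(A∪B) = 0.7010


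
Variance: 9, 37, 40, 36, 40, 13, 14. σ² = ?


Mean = 27.0000
Squared deviations: 324.0000, 100.0000, 169.0000, 81.0000, 169.0000, 196.0000, 169.0000
Sum = 1208.0000
Variance = 1208.0000/7 = 172.5714

Variance = 172.5714


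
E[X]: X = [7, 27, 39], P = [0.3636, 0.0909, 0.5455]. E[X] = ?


E[X] = 7*0.3636 + 27*0.0909 + 39*0.5455
= 2.5452 + 2.4543 + 21.2745
= 26.2740

E[X] = 26.2740


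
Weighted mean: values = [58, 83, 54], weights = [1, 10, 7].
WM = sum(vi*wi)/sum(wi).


Numerator = 58*1 + 83*10 + 54*7 = 1266
Denominator = 1 + 10 + 7 = 18
WM = 1266/18 = 70.3333

WM = 70.3333


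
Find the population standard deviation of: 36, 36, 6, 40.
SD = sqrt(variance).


Mean = 29.5000
Variance = 186.7500
SD = sqrt(186.7500) = 13.6657

SD = 13.6657


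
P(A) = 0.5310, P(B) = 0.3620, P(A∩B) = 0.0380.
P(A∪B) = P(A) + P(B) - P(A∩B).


P(A∪B) = 0.5310 + 0.3620 - 0.0380
= 0.8930 - 0.0380
= 0.8550

P(A∪B) = 0.8550


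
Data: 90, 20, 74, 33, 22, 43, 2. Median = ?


Sorted: 2, 20, 22, 33, 43, 74, 90
n = 7 (odd)
Middle value = 33

Median = 33


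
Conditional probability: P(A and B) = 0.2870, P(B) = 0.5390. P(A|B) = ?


P(A|B) = 0.2870/0.5390 = 0.5325

P(A|B) = 0.5325


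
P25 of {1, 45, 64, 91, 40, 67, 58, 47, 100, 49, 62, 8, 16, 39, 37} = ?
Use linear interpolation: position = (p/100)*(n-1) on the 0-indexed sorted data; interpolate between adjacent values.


Sorted: 1, 8, 16, 37, 39, 40, 45, 47, 49, 58, 62, 64, 67, 91, 100
n = 15
Index = 25/100 * 14 = 3.5000
Lower = data[3] = 37, Upper = data[4] = 39
P25 = 37 + 0.5000*(2) = 38.0000

P25 = 38.0000


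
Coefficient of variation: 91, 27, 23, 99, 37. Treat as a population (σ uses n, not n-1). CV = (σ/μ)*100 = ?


Mean = 55.4000
SD = 32.7512
CV = (32.7512/55.4000)*100 = 59.1177%

CV = 59.1177%


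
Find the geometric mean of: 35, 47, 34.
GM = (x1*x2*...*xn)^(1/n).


Product = 35 × 47 × 34 = 55930
GM = 55930^(1/3) = 38.2427

GM = 38.2427


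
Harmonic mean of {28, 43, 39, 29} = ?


Sum of reciprocals = 1/28 + 1/43 + 1/39 + 1/29 = 0.119094
HM = 4/0.119094 = 33.5869

HM = 33.5869


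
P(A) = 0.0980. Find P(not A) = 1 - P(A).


P(not A) = 1 - 0.0980 = 0.9020

P(not A) = 0.9020


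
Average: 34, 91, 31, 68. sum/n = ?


Sum = 34 + 91 + 31 + 68 = 224
n = 4
Mean = 224/4 = 56.0000

Mean = 56.0000


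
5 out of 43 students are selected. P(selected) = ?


P = 5/43 = 0.1163

P = 0.1163


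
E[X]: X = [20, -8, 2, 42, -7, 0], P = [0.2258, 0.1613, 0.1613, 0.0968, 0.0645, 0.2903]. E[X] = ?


E[X] = 20*0.2258 - 8*0.1613 + 2*0.1613 + 42*0.0968 - 7*0.0645 + 0*0.2903
= 4.5160 - 1.2904 + 0.3226 + 4.0656 - 0.4515 + 0
= 7.1623

E[X] = 7.1623


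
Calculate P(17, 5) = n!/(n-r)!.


P(17,5) = 17!/12!
= 355687428096000/479001600
= 742560

P(17,5) = 742560


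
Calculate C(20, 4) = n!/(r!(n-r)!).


C(20,4) = 20!/(4! × 16!)
= 2432902008176640000/(24 × 20922789888000)
= 4845

C(20,4) = 4845


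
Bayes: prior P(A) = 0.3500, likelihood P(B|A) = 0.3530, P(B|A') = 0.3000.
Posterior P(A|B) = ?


P(B) = P(B|A)*P(A) + P(B|A')*P(A')
= 0.3530*0.3500 + 0.3000*0.6500
= 0.123550 + 0.195000 = 0.318550
P(A|B) = 0.123550/0.318550 = 0.3879

P(A|B) = 0.3879


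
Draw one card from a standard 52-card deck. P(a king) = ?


4 kings in 52 cards
P = 4/52 = 0.0769

P = 0.0769


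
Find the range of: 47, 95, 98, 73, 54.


Max = 98, Min = 47
Range = 98 - 47 = 51

Range = 51


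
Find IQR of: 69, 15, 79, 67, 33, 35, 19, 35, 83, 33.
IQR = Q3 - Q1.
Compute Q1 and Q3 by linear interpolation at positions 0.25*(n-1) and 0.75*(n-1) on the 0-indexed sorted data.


Sorted: 15, 19, 33, 33, 35, 35, 67, 69, 79, 83
Q1 (25th %ile) = 33.0000
Q3 (75th %ile) = 68.5000
IQR = 68.5000 - 33.0000 = 35.5000

IQR = 35.5000


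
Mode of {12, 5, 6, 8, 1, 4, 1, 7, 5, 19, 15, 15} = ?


Frequencies: 1:2, 4:1, 5:2, 6:1, 7:1, 8:1, 12:1, 15:2, 19:1
Max frequency = 2
Mode = 1, 5, 15

Mode = 1, 5, 15


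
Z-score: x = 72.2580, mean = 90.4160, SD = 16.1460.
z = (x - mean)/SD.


z = (72.2580 - 90.4160)/16.1460
= -18.1580/16.1460
= -1.1246

z = -1.1246


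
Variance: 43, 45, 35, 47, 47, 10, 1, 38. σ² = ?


Mean = 33.2500
Squared deviations: 95.0625, 138.0625, 3.0625, 189.0625, 189.0625, 540.5625, 1040.0625, 22.5625
Sum = 2217.5000
Variance = 2217.5000/8 = 277.1875

Variance = 277.1875


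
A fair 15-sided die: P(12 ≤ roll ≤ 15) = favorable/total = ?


Favorable outcomes (12 ≤ roll ≤ 15): 4
Total outcomes = 15
P = 4/15 = 0.2667

P = 0.2667


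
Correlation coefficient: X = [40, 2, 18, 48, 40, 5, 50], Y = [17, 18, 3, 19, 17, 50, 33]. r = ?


Mean X = 29.0000, Mean Y = 22.4286
SD X = 18.784492, SD Y = 13.834296
Cov = -41.571429
r = -41.571429/(18.784492*13.834296) = -0.1600

r = -0.1600


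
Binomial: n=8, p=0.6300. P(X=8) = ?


C(8,8) = 1
p^8 = 0.024816
(1-p)^0 = 1.000000
P = 1 * 0.024816 * 1.000000 = 0.0248

P(X=8) = 0.0248


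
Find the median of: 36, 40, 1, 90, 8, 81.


Sorted: 1, 8, 36, 40, 81, 90
n = 6 (even)
Middle values: 36 and 40
Median = (36+40)/2 = 38.0000

Median = 38.0000


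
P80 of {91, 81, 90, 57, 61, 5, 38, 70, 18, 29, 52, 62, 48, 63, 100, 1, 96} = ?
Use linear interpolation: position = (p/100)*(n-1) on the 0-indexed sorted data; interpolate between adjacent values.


Sorted: 1, 5, 18, 29, 38, 48, 52, 57, 61, 62, 63, 70, 81, 90, 91, 96, 100
n = 17
Index = 80/100 * 16 = 12.8000
Lower = data[12] = 81, Upper = data[13] = 90
P80 = 81 + 0.8000*(9) = 88.2000

P80 = 88.2000


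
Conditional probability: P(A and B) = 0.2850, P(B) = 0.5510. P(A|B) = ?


P(A|B) = 0.2850/0.5510 = 0.5172

P(A|B) = 0.5172


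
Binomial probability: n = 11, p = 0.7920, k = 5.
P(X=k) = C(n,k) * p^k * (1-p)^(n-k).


C(11,5) = 462
p^5 = 0.311620
(1-p)^6 = 8.098042e-05
P = 462 * 0.311620 * 8.098042e-05 = 0.0117

P(X=5) = 0.0117


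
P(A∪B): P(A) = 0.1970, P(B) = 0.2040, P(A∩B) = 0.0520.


P(A∪B) = 0.1970 + 0.2040 - 0.0520
= 0.4010 - 0.0520
= 0.3490

P(A∪B) = 0.3490


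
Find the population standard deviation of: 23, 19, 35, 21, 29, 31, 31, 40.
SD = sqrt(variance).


Mean = 28.6250
Variance = 45.4844
SD = sqrt(45.4844) = 6.7442

SD = 6.7442


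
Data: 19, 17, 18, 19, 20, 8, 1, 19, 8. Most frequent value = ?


Frequencies: 1:1, 8:2, 17:1, 18:1, 19:3, 20:1
Max frequency = 3
Mode = 19

Mode = 19


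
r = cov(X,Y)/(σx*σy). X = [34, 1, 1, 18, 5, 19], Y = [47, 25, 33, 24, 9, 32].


Mean X = 13.0000, Mean Y = 28.3333
SD X = 11.930353, SD Y = 11.455227
Cov = 88.500000
r = 88.500000/(11.930353*11.455227) = 0.6476

r = 0.6476


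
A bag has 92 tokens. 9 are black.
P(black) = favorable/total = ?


P = 9/92 = 0.0978

P = 0.0978


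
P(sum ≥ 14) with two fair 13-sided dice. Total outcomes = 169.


Total outcomes = 13×13 = 169
Favorable (sum ≥ 14): 91
P = 91/169 = 0.5385

P = 0.5385


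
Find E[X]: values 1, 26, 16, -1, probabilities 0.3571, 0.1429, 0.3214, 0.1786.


E[X] = 1*0.3571 + 26*0.1429 + 16*0.3214 - 1*0.1786
= 0.3571 + 3.7154 + 5.1424 - 0.1786
= 9.0363

E[X] = 9.0363


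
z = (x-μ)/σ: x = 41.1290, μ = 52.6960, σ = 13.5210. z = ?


z = (41.1290 - 52.6960)/13.5210
= -11.5670/13.5210
= -0.8555

z = -0.8555


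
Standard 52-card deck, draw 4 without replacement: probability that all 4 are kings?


P(all kings) = (4/52) × (3/51) × (2/50) × (1/49)
= 3.6938e-06

P = 3.6938e-06


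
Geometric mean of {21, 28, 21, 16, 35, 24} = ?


Product = 21 × 28 × 21 × 16 × 35 × 24 = 165957120
GM = 165957120^(1/6) = 23.4423

GM = 23.4423


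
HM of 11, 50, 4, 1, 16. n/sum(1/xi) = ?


Sum of reciprocals = 1/11 + 1/50 + 1/4 + 1/1 + 1/16 = 1.423409
HM = 5/1.423409 = 3.5127

HM = 3.5127


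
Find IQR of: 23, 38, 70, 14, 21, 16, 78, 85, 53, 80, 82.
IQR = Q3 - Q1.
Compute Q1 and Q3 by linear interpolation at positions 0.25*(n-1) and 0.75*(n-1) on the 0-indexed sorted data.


Sorted: 14, 16, 21, 23, 38, 53, 70, 78, 80, 82, 85
Q1 (25th %ile) = 22.0000
Q3 (75th %ile) = 79.0000
IQR = 79.0000 - 22.0000 = 57.0000

IQR = 57.0000


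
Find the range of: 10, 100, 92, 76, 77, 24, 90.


Max = 100, Min = 10
Range = 100 - 10 = 90

Range = 90


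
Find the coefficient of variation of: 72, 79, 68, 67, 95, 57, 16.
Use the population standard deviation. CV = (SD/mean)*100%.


Mean = 64.8571
SD = 22.7497
CV = (22.7497/64.8571)*100 = 35.0767%

CV = 35.0767%


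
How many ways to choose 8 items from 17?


C(17,8) = 17!/(8! × 9!)
= 355687428096000/(40320 × 362880)
= 24310

C(17,8) = 24310


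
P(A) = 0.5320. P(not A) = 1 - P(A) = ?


P(not A) = 1 - 0.5320 = 0.4680

P(not A) = 0.4680


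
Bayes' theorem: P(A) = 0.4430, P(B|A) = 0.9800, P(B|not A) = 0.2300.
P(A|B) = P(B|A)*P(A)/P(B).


P(B) = P(B|A)*P(A) + P(B|A')*P(A')
= 0.9800*0.4430 + 0.2300*0.5570
= 0.434140 + 0.128110 = 0.562250
P(A|B) = 0.434140/0.562250 = 0.7721

P(A|B) = 0.7721


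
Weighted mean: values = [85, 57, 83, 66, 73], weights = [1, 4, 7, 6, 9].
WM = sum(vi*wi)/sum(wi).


Numerator = 85*1 + 57*4 + 83*7 + 66*6 + 73*9 = 1947
Denominator = 1 + 4 + 7 + 6 + 9 = 27
WM = 1947/27 = 72.1111

WM = 72.1111


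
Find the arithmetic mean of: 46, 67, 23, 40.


Sum = 46 + 67 + 23 + 40 = 176
n = 4
Mean = 176/4 = 44.0000

Mean = 44.0000


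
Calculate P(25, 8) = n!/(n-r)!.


P(25,8) = 25!/17!
= 15511210043330985984000000/355687428096000
= 43609104000

P(25,8) = 43609104000


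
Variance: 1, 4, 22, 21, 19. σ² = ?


Mean = 13.4000
Squared deviations: 153.7600, 88.3600, 73.9600, 57.7600, 31.3600
Sum = 405.2000
Variance = 405.2000/5 = 81.0400

Variance = 81.0400


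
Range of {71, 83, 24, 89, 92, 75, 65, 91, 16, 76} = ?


Max = 92, Min = 16
Range = 92 - 16 = 76

Range = 76


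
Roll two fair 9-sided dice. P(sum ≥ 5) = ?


Total outcomes = 9×9 = 81
Favorable (sum ≥ 5): 75
P = 75/81 = 0.9259

P = 0.9259


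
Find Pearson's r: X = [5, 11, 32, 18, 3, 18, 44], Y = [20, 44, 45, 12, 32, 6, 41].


Mean X = 18.7143, Mean Y = 28.5714
SD X = 13.687474, SD Y = 14.792442
Cov = 72.163265
r = 72.163265/(13.687474*14.792442) = 0.3564

r = 0.3564


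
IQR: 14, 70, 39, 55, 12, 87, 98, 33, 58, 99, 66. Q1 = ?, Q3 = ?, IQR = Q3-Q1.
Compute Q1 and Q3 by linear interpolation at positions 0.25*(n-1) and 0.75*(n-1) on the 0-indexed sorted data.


Sorted: 12, 14, 33, 39, 55, 58, 66, 70, 87, 98, 99
Q1 (25th %ile) = 36.0000
Q3 (75th %ile) = 78.5000
IQR = 78.5000 - 36.0000 = 42.5000

IQR = 42.5000


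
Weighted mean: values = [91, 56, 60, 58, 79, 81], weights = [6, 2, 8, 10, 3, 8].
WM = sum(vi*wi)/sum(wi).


Numerator = 91*6 + 56*2 + 60*8 + 58*10 + 79*3 + 81*8 = 2603
Denominator = 6 + 2 + 8 + 10 + 3 + 8 = 37
WM = 2603/37 = 70.3514

WM = 70.3514


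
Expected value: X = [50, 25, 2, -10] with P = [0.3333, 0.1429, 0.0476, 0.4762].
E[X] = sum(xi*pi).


E[X] = 50*0.3333 + 25*0.1429 + 2*0.0476 - 10*0.4762
= 16.6650 + 3.5725 + 0.0952 - 4.7620
= 15.5707

E[X] = 15.5707


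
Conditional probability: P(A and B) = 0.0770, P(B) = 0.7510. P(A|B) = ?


P(A|B) = 0.0770/0.7510 = 0.1025

P(A|B) = 0.1025


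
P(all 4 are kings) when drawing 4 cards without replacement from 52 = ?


P(all kings) = (4/52) × (3/51) × (2/50) × (1/49)
= 3.6938e-06

P = 3.6938e-06


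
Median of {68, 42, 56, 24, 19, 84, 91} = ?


Sorted: 19, 24, 42, 56, 68, 84, 91
n = 7 (odd)
Middle value = 56

Median = 56


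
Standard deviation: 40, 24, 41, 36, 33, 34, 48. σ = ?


Mean = 36.5714
Variance = 48.5306
SD = sqrt(48.5306) = 6.9664

SD = 6.9664


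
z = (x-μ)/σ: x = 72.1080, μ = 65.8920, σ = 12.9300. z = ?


z = (72.1080 - 65.8920)/12.9300
= 6.2160/12.9300
= 0.4807

z = 0.4807


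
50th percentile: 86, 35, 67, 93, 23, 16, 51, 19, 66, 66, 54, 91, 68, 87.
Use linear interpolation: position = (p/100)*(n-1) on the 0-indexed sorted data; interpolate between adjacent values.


Sorted: 16, 19, 23, 35, 51, 54, 66, 66, 67, 68, 86, 87, 91, 93
n = 14
Index = 50/100 * 13 = 6.5000
Lower = data[6] = 66, Upper = data[7] = 66
P50 = 66 + 0.5000*(0) = 66.0000

P50 = 66.0000


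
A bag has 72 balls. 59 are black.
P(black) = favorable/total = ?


P = 59/72 = 0.8194

P = 0.8194


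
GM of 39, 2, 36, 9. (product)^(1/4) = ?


Product = 39 × 2 × 36 × 9 = 25272
GM = 25272^(1/4) = 12.6084

GM = 12.6084


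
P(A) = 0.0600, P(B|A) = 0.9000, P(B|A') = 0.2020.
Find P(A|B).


P(B) = P(B|A)*P(A) + P(B|A')*P(A')
= 0.9000*0.0600 + 0.2020*0.9400
= 0.054000 + 0.189880 = 0.243880
P(A|B) = 0.054000/0.243880 = 0.2214

P(A|B) = 0.2214


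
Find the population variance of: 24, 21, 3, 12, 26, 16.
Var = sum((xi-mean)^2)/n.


Mean = 17.0000
Squared deviations: 49.0000, 16.0000, 196.0000, 25.0000, 81.0000, 1.0000
Sum = 368.0000
Variance = 368.0000/6 = 61.3333

Variance = 61.3333
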